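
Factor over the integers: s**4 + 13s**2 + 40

Substitute u = s**2 to get a quadratic in u, then factor.
s**2 + 5 is irreducible over ℤ (always positive, so no real roots).
s**2 + 8 is irreducible over ℤ (always positive, so no real roots).

(s**2 + 5)(s**2 + 8)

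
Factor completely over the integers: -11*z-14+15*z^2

Need a pair with product 15·(-14) = -210 and sum -11: that's 10 and -21.
Split the middle term: 15*z^2+10*z - 21*z-14 = 5*z*(3*z+2) - 7*(3*z+2).

(3*z+2)*(5*z-7)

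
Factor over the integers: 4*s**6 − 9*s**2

s**2*(2*s**2 + 3)*(2*s**2 − 3)

Factor out s**2 first: what remains is 4*s**4 − 9.
Recognize a difference of squares with the parts 2*s**2 and 3.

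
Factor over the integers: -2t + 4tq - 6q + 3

(2q - 1)(2t - 3)

Group as (4tq - 2t) + (-6q + 3) = 2t(2q - 1) - 3(2q - 1).
Both groups share the factor (2q - 1).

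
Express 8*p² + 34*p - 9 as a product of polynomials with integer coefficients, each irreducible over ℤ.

(2*p + 9)*(4*p - 1)

Need a pair with product 8·(-9) = -72 and sum 34: that's 36 and -2.
Split the middle term: 8*p² + 36*p - 2*p - 9 = 4*p*(2*p + 9) - (2*p + 9).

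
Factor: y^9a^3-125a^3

Pull out the common factor a^3, leaving y^9-125.
Recognize a difference of cubes with the parts y^3 and 5.

a^3(y^3-5)(y^6+5y^3+25)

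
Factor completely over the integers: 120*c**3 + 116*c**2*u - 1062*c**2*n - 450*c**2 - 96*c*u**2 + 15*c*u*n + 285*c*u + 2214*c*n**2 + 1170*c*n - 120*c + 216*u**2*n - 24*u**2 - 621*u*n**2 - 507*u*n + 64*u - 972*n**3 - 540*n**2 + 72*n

Group: 15*c*(8*c**2 + 12*c*u - 66*c*n - 30*c - 27*u*n + 3*u + 108*n**2 + 60*n - 8) + (-8*u - 9*n)*(8*c**2 + 12*c*u - 66*c*n - 30*c - 27*u*n + 3*u + 108*n**2 + 60*n - 8); both groups contain (8*c**2 + 12*c*u - 66*c*n - 30*c - 27*u*n + 3*u + 108*n**2 + 60*n - 8), so (15*c - 8*u - 9*n) is a factor with cofactor 8*c**2 + 12*c*u - 66*c*n - 30*c - 27*u*n + 3*u + 108*n**2 + 60*n - 8.
The cofactor groups again: 8*c**2 + 12*c*u - 66*c*n - 30*c - 27*u*n + 3*u + 108*n**2 + 60*n - 8 = 4*c*(2*c + 3*u - 12*n - 8) + (-9*n + 1)*(2*c + 3*u - 12*n - 8); both groups contain (2*c + 3*u - 12*n - 8), giving (4*c - 9*n + 1)*(2*c + 3*u - 12*n - 8).

(15*c - 8*u - 9*n)*(2*c + 3*u - 12*n - 8)*(4*c - 9*n + 1)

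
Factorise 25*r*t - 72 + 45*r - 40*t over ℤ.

(5*r - 8)*(5*t + 9)

Group as (25*r*t + 45*r) + (-40*t - 72) = 5*r*(5*t + 9) - 8*(5*t + 9).
Both groups share the factor (5*t + 9).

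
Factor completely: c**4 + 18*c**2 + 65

Substitute u = c**2 to get a quadratic in u, then factor.
c**2 + 5 is irreducible over ℤ (always positive, so no real roots).
c**2 + 13 is irreducible over ℤ (always positive, so no real roots).

(c**2 + 13)*(c**2 + 5)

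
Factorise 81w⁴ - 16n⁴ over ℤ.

(3w)⁴ − (2n)⁴ = ((3w)² − (2n)²)((3w)² + (2n)²); the first factor splits again, the second (9w² + 4n²) is irreducible.

(3w - 2n)(3w + 2n)(9w² + 4n²)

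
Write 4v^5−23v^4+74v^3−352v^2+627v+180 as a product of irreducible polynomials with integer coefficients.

(4v+1)(v−3)(v−4)(v^2+v+15)

Among the possible rational roots, v = 4 is a root, giving the factor (v−4) and quotient 4v^4−7v^3+46v^2−168v−45.
Next, v = −1/4 is a root, so (4v+1) is a factor; dividing leaves v^3−2v^2+12v−45.
Then v = 3 is a root, so (v−3) divides it; the quotient is v^2+v+15.
The quadratic v^2+v+15 has discriminant −59 < 0 and is irreducible over ℤ.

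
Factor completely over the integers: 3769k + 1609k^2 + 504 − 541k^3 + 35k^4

Trying the rational-root candidates, k = −7/5 is a root, so (5k + 7) is a factor; dividing leaves 7k^3 − 118k^2 + 487k + 72.
Next, k = −1/7 is a root, so (7k + 1) is a factor; dividing leaves k^2 − 17k + 72.
The remaining quadratic factors as (k − 8)(k − 9).

(5k + 7)(7k + 1)(k − 8)(k − 9)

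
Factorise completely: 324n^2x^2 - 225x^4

Every term has a factor of 9x^2. Then 36n^2 - 25x^2 = (6n)² − (5x)².

9x^2(6n + 5x)(6n - 5x)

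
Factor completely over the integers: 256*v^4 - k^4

Write as (16*v^2)² − (k^2)², then factor 16*v^2 - k^2 once more.

(4*v - k)*(4*v + k)*(16*v^2 + k^2)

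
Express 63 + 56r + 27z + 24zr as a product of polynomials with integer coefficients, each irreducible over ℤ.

Group as (24zr + 27z) + (56r + 63) = 3z(8r + 9) + 7(8r + 9).
Both groups share the factor (8r + 9).

(3z + 7)(8r + 9)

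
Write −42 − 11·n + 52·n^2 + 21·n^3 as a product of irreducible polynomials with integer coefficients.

(3·n + 7)·(7·n − 6)·(n + 1)

Trying the rational-root candidates, n = −7/3 is a root, so (3·n + 7) divides it; the quotient is 7·n^2 + n − 6.
The remaining quadratic factors as (n + 1)(7·n − 6).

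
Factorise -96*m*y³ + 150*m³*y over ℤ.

Factor out 6*m*y, leaving 25*m² - 16*y², which is a difference of two squares.

6*m*y*(5*m + 4*y)*(5*m - 4*y)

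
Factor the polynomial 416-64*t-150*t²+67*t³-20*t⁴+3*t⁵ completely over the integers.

Trying the rational-root candidates, t = 4 is a root, so (t-4) is a factor; dividing leaves 3*t⁴-8*t³+35*t²-10*t-104.
Next, t = -4/3 is a root, giving the factor (3*t+4) and quotient t³-4*t²+17*t-26.
Next, t = 2 is a root, so (t-2) is a factor; dividing leaves t²-2*t+13.
The quadratic t²-2*t+13 has discriminant -48 < 0 and is irreducible over ℤ.

(3*t+4)*(t-2)*(t-4)*(t²-2*t+13)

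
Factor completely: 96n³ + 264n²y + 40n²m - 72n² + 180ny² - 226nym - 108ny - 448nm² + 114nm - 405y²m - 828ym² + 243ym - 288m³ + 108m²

Group: 4n(24n² + 36ny - 38nm - 81ym - 36m²) + (5y + 8m - 3)(24n² + 36ny - 38nm - 81ym - 36m²); both groups contain (24n² + 36ny - 38nm - 81ym - 36m²), so (4n + 5y + 8m - 3) is a factor with cofactor 24n² + 36ny - 38nm - 81ym - 36m².
The cofactor groups again: 24n² + 36ny - 38nm - 81ym - 36m² = 6n(4n - 9m) + (9y + 4m)(4n - 9m); both groups contain (4n - 9m), giving (6n + 9y + 4m)(4n - 9m).

(4n - 9m)(6n + 9y + 4m)(4n + 5y + 8m - 3)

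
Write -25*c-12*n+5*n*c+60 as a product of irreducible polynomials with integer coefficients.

(5*c-12)*(n-5)

Group as (5*n*c-12*n) + (-25*c+60) = n*(5*c-12) - 5*(5*c-12).
Both groups share the factor (5*c-12).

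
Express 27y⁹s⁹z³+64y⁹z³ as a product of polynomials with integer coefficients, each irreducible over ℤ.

y⁹z³(3s³+4)(9s⁶-12s³+16)

Factor out y⁹z³ first: what remains is 27s⁹+64.
Recognize a sum of cubes with the parts 4 and 3s³.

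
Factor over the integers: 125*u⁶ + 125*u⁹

125*u⁶*(u + 1)*(u² - u + 1)

Factor out 125*u⁶ first: what remains is u³ + 1.
Recognize a sum of cubes with the parts 1 and u.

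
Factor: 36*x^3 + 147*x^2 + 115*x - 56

(3*x + 8)*(3*x - 1)*(4*x + 7)

Trying the rational-root candidates, x = -7/4 is a root, so (4*x + 7) divides it; the quotient is 9*x^2 + 21*x - 8.
The remaining quadratic factors as (3*x + 8)(3*x - 1).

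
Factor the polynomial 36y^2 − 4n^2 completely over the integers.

Every term has a factor of 4; factoring it out leaves 9y^2 − n^2.
Recognize a difference of squares with the parts 3y and n.

4(3y − n)(3y + n)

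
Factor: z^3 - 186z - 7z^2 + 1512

(z + 14)(z - 12)(z - 9)

Testing divisors of the constant over divisors of the leading coefficient, z = 9 is a root, giving the factor (z - 9) and quotient z^2 + 2z - 168.
The remaining quadratic factors as (z - 12)(z + 14).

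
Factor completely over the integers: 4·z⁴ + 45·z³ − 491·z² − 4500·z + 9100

(4·z − 7)·(z + 10)·(z + 13)·(z − 10)

By the rational root theorem, z = 7/4 is a root, so (4·z − 7) is a factor; dividing leaves z³ + 13·z² − 100·z − 1300.
Continuing, z = −13 is a root, so (z + 13) divides it; the quotient is z² − 100.
The remaining quadratic factors as (z − 10)(z + 10).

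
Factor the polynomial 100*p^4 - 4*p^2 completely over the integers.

4*p^2*(5*p + 1)*(5*p - 1)

Pull out the common factor 4*p^2; 25*p^2 - 1 is a difference of squares.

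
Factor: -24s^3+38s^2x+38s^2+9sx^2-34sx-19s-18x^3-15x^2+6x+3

Group: 4s(-6s^2+5sx+5s+6x^2-x-1) + (-3x-3)(-6s^2+5sx+5s+6x^2-x-1); both groups contain (-6s^2+5sx+5s+6x^2-x-1), so (4s-3x-3) is a factor with cofactor -6s^2+5sx+5s+6x^2-x-1.
The cofactor groups again: -6s^2+5sx+5s+6x^2-x-1 = -3s(2s-3x-1) + (-2x+1)(2s-3x-1); both groups contain (2s-3x-1), giving -(3s+2x-1)(2s-3x-1).

-(2s-3x-1)(3s+2x-1)(4s-3x-3)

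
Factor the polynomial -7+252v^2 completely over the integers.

7(6v+1)(6v-1)

Every term has a factor of 7. Then 36v^2-1 = (6v)² − (1)².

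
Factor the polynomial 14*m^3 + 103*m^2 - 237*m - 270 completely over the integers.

Among the possible rational roots, m = -9 is a root, so (m + 9) divides it; the quotient is 14*m^2 - 23*m - 30.
The remaining quadratic factors as (2*m - 5)(7*m + 6).

(2*m - 5)*(7*m + 6)*(m + 9)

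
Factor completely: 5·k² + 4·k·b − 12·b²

Group: k·(5·k − 6·b) + 2·b·(5·k − 6·b); both groups contain (5·k − 6·b).

(5·k − 6·b)·(k + 2·b)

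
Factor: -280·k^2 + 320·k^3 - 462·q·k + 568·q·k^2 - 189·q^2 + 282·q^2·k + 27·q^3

Group: q·(27·q^2 + 66·q·k + 40·k^2) + (8·k - 7)·(27·q^2 + 66·q·k + 40·k^2); both groups contain (27·q^2 + 66·q·k + 40·k^2), so (q + 8·k - 7) is a factor with cofactor 27·q^2 + 66·q·k + 40·k^2.
The cofactor groups again: 27·q^2 + 66·q·k + 40·k^2 = 9·q·(3·q + 4·k) + 10·k·(3·q + 4·k); both groups contain (3·q + 4·k), giving (9·q + 10·k)·(3·q + 4·k).

(9·q + 10·k)·(3·q + 4·k)·(q + 8·k - 7)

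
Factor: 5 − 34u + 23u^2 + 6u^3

Among the possible rational roots, u = −5 is a root, giving the factor (u + 5) and quotient 6u^2 − 7u + 1.
The remaining quadratic factors as (u − 1)(6u − 1).

(6u − 1)(u + 5)(u − 1)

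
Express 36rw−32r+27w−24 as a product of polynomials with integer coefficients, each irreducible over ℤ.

Group as (36rw−32r) + (27w−24) = 4r(9w−8) + 3(9w−8).
Both groups share the factor (9w−8).

(4r+3)(9w−8)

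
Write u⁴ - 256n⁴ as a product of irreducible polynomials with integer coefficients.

(u)⁴ − (4n)⁴ = ((u)² − (4n)²)((u)² + (4n)²); the first factor splits again, the second (u² + 16n²) is irreducible.

(u - 4n)(u + 4n)(u² + 16n²)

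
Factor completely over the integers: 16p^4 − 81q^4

(2p + 3q)(2p − 3q)(4p^2 + 9q^2)

Difference of squares twice: with A = 2p and B = 3q, A⁴ − B⁴ = (A² − B²)(A² + B²), and A² − B² factors again.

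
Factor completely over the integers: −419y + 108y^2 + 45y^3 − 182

(3y + 13)(3y − 7)(5y + 2)

Testing divisors of the constant over divisors of the leading coefficient, y = −2/5 is a root, giving the factor (5y + 2) and quotient 9y^2 + 18y − 91.
The remaining quadratic factors as (3y − 7)(3y + 13).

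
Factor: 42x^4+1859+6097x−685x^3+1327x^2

(2x−11)(3x+1)(7x+13)(x−13)

Testing divisors of the constant over divisors of the leading coefficient, x = −1/3 is a root, giving the factor (3x+1) and quotient 14x^3−233x^2+520x+1859.
Then x = 13 is a root, so (x−13) divides it; the quotient is 14x^2−51x−143.
The remaining quadratic factors as (7x+13)(2x−11).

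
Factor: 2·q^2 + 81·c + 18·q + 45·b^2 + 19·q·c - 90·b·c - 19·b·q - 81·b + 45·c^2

(5·b - q - 5·c - 9)·(9·b - 2·q - 9·c)

Group: 9·b·(5·b - q - 5·c - 9) + (-2·q - 9·c)·(5·b - q - 5·c - 9); both groups contain (5·b - q - 5·c - 9).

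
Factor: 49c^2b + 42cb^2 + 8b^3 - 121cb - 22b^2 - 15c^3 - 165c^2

Group: 5c(-3c^2 + 11cb - 33c + 4b^2 - 11b) + 2b(-3c^2 + 11cb - 33c + 4b^2 - 11b); both groups contain (-3c^2 + 11cb - 33c + 4b^2 - 11b), so (5c + 2b) is a factor with cofactor -3c^2 + 11cb - 33c + 4b^2 - 11b.
The cofactor groups again: -3c^2 + 11cb - 33c + 4b^2 - 11b = -c(3c + b) + (4b - 11)(3c + b); both groups contain (3c + b), giving -(c - 4b + 11)(3c + b).

-(c - 4b + 11)(5c + 2b)(3c + b)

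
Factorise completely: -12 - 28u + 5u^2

(5u + 2)(u - 6)

Need a pair with product 5·(-12) = -60 and sum -28: that's 2 and -30.
Split the middle term: 5u^2 + 2u - 30u - 12 = u(5u + 2) - 6(5u + 2).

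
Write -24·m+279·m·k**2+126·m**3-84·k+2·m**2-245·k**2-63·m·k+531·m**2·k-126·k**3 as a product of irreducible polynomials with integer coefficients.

(7·m-2·k-3)·(2·m+7·k)·(9·m+9·k+4)

Group: 7·m·(18·m**2+81·m·k+8·m+63·k**2+28·k) + (-2·k-3)·(18·m**2+81·m·k+8·m+63·k**2+28·k); both groups contain (18·m**2+81·m·k+8·m+63·k**2+28·k), so (7·m-2·k-3) is a factor with cofactor 18·m**2+81·m·k+8·m+63·k**2+28·k.
The cofactor groups again: 18·m**2+81·m·k+8·m+63·k**2+28·k = 2·m·(9·m+9·k+4) + 7·k·(9·m+9·k+4); both groups contain (9·m+9·k+4), giving (2·m+7·k)·(9·m+9·k+4).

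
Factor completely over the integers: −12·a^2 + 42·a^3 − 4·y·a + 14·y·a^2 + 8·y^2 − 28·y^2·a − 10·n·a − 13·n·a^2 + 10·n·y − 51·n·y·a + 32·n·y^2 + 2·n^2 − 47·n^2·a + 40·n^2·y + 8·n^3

Group: 8·n·(n^2 + 5·n·y − 5·n·a + 4·y^2 − 2·y·a − 6·a^2) + (−7·a + 2)·(n^2 + 5·n·y − 5·n·a + 4·y^2 − 2·y·a − 6·a^2); both groups contain (n^2 + 5·n·y − 5·n·a + 4·y^2 − 2·y·a − 6·a^2), so (8·n − 7·a + 2) is a factor with cofactor n^2 + 5·n·y − 5·n·a + 4·y^2 − 2·y·a − 6·a^2.
The cofactor groups again: n^2 + 5·n·y − 5·n·a + 4·y^2 − 2·y·a − 6·a^2 = n·(n + y + a) + (4·y − 6·a)·(n + y + a); both groups contain (n + y + a), giving (n + 4·y − 6·a)·(n + y + a).

(n + 4·y − 6·a)·(8·n − 7·a + 2)·(n + y + a)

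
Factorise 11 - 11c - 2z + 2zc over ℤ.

(2z - 11)(c - 1)

Group as (2zc - 2z) + (-11c + 11) = 2z(c - 1) - 11(c - 1).
Both groups share the factor (c - 1).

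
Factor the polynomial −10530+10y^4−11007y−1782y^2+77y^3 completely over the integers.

Trying the rational-root candidates, y = −15 is a root, giving the factor (y+15) and quotient 10y^3−73y^2−687y−702.
Next, y = −6/5 is a root, so (5y+6) divides it; the quotient is 2y^2−17y−117.
The remaining quadratic factors as (y−13)(2y+9).

(2y+9)(5y+6)(y+15)(y−13)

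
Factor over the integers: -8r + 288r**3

8r(6r + 1)(6r - 1)

Every term has a factor of 8r. Then 36r**2 - 1 = (6r)² − (1)².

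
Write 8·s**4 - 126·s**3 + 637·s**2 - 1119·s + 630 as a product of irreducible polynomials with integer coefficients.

Among the possible rational roots, s = 7 is a root, so (s - 7) is a factor; dividing leaves 8·s**3 - 70·s**2 + 147·s - 90.
Then s = 3/2 is a root, so (2·s - 3) divides it; the quotient is 4·s**2 - 29·s + 30.
The remaining quadratic factors as (s - 6)(4·s - 5).

(2·s - 3)·(4·s - 5)·(s - 6)·(s - 7)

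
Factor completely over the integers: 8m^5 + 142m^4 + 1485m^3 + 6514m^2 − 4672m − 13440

(2m − 3)(4m + 5)(m + 8)(m^2 + 10m + 112)

Among the possible rational roots, m = −5/4 is a root, so (4m + 5) is a factor; dividing leaves 2m^4 + 33m^3 + 330m^2 + 1216m − 2688.
Continuing, m = 3/2 is a root, so (2m − 3) is a factor; dividing leaves m^3 + 18m^2 + 192m + 896.
Next, m = −8 is a root, giving the factor (m + 8) and quotient m^2 + 10m + 112.
The quadratic m^2 + 10m + 112 has discriminant −348 < 0 and is irreducible over ℤ.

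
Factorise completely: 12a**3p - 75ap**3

Every term has a factor of 3ap. Then 4a**2 - 25p**2 = (2a)² − (5p)².

3ap(2a + 5p)(2a - 5p)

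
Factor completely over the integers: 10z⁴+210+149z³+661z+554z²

(2z+1)(5z+7)(z+10)(z+3)

By the rational root theorem, z = −1/2 is a root, so (2z+1) divides it; the quotient is 5z³+72z²+241z+210.
Then z = −3 is a root, giving the factor (z+3) and quotient 5z²+57z+70.
The remaining quadratic factors as (z+10)(5z+7).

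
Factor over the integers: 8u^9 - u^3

Pull out the common factor u^3, leaving 8u^6 - 1.
Recognize a difference of cubes with the parts 2u^2 and 1.

u^3(2u^2 - 1)(4u^4 + 2u^2 + 1)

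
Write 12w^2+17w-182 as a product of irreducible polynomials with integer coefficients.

Need a pair with product 12·(-182) = -2184 and sum 17: that's 56 and -39.
Split the middle term: 12w^2+56w - 39w-182 = 4w(3w+14) - 13(3w+14).

(3w+14)(4w-13)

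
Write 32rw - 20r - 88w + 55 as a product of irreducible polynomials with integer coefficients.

(4r - 11)(8w - 5)

Group as (32rw - 20r) + (-88w + 55) = 4r(8w - 5) - 11(8w - 5).
Both groups share the factor (8w - 5).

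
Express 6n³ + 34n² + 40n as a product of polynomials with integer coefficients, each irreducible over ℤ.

2n(3n + 5)(n + 4)

Pull out the common factor 2n, then factor the remaining trinomial.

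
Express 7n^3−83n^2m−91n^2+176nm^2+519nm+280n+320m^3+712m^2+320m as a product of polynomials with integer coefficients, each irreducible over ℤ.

Group: n(7n^2−48nm−35n−64m^2−40m) + (−5m−8)(7n^2−48nm−35n−64m^2−40m); both groups contain (7n^2−48nm−35n−64m^2−40m), so (n−5m−8) is a factor with cofactor 7n^2−48nm−35n−64m^2−40m.
The cofactor groups again: 7n^2−48nm−35n−64m^2−40m = n(7n+8m) + (−8m−5)(7n+8m); both groups contain (7n+8m), giving (n−8m−5)(7n+8m).

(n−5m−8)(n−8m−5)(7n+8m)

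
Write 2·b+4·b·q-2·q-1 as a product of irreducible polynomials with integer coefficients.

Group as (4·b·q+2·b) + (-2·q-1) = 2·b·(2·q+1) - (2·q+1).
Both groups share the factor (2·q+1).

(2·b-1)·(2·q+1)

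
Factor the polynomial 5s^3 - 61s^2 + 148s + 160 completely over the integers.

By the rational root theorem, s = -4/5 is a root, giving the factor (5s + 4) and quotient s^2 - 13s + 40.
The remaining quadratic factors as (s - 8)(s - 5).

(5s + 4)(s - 5)(s - 8)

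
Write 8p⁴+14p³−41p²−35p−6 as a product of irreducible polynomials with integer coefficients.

(2p+1)(4p+1)(p+3)(p−2)

Among the possible rational roots, p = −1/2 is a root, so (2p+1) is a factor; dividing leaves 4p³+5p²−23p−6.
Next, p = 2 is a root, so (p−2) divides it; the quotient is 4p²+13p+3.
The remaining quadratic factors as (4p+1)(p+3).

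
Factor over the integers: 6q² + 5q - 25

(2q + 5)(3q - 5)

Need a pair with product 6·(-25) = -150 and sum 5: that's -10 and 15.
Split the middle term: 6q² - 10q + 15q - 25 = 2q(3q - 5) + 5(3q - 5).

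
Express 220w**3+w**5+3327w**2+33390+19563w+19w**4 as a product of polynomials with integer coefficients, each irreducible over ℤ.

By the rational root theorem, w = -5 is a root, so (w+5) divides it; the quotient is w**4+14w**3+150w**2+2577w+6678.
Then w = -14 is a root, so (w+14) divides it; the quotient is w**3+150w+477.
Next, w = -3 is a root, giving the factor (w+3) and quotient w**2-3w+159.
The quadratic w**2-3w+159 has discriminant -627 < 0 and is irreducible over ℤ.

(w+14)(w+3)(w+5)(w**2-3w+159)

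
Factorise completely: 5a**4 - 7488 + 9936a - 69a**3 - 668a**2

By the rational root theorem, a = 13 is a root, so (a - 13) is a factor; dividing leaves 5a**3 - 4a**2 - 720a + 576.
Next, a = 4/5 is a root, giving the factor (5a - 4) and quotient a**2 - 144.
The remaining quadratic factors as (a + 12)(a - 12).

(5a - 4)(a + 12)(a - 12)(a - 13)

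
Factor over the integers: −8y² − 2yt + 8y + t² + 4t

−(4y − t − 4)(2y + t)

Group: −2y(4y − t − 4) − t(4y − t − 4); both groups contain (4y − t − 4).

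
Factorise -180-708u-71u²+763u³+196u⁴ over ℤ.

(4u+15)(7u+2)(7u+6)(u-1)

By the rational root theorem, u = -15/4 is a root, giving the factor (4u+15) and quotient 49u³+7u²-44u-12.
Continuing, u = -6/7 is a root, giving the factor (7u+6) and quotient 7u²-5u-2.
The remaining quadratic factors as (7u+2)(u-1).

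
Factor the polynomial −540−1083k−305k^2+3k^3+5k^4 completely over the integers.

(5k+3)(k+4)(k+5)(k−9)

By the rational root theorem, k = −4 is a root, giving the factor (k+4) and quotient 5k^3−17k^2−237k−135.
Next, k = −5 is a root, so (k+5) is a factor; dividing leaves 5k^2−42k−27.
The remaining quadratic factors as (k−9)(5k+3).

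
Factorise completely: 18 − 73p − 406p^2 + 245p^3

Among the possible rational roots, p = 9/5 is a root, so (5p − 9) divides it; the quotient is 49p^2 + 7p − 2.
The remaining quadratic factors as (7p − 1)(7p + 2).

(5p − 9)(7p + 2)(7p − 1)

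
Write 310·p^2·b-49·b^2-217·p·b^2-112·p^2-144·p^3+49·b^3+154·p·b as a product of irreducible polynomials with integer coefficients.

-(8·p-7·b)·(9·p-7·b+7)·(2·p-b)

Group: 2·p·(-72·p^2+119·p·b-56·p-49·b^2+49·b) - b·(-72·p^2+119·p·b-56·p-49·b^2+49·b); both groups contain (-72·p^2+119·p·b-56·p-49·b^2+49·b), so (2·p-b) is a factor with cofactor -72·p^2+119·p·b-56·p-49·b^2+49·b.
The cofactor groups again: -72·p^2+119·p·b-56·p-49·b^2+49·b = -9·p·(8·p-7·b) + (7·b-7)·(8·p-7·b); both groups contain (8·p-7·b), giving -(9·p-7·b+7)·(8·p-7·b).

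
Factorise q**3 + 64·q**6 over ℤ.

Pull out the common factor q**3, leaving 64·q**3 + 1.
Recognize a sum of cubes with the parts 4·q and 1.

q**3·(4·q + 1)·(16·q**2 - 4·q + 1)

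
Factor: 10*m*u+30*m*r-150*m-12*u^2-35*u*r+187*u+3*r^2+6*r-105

Group: u*(10*m-12*u+r+7) + (3*r-15)*(10*m-12*u+r+7); both groups contain (10*m-12*u+r+7).

(10*m-12*u+r+7)*(u+3*r-15)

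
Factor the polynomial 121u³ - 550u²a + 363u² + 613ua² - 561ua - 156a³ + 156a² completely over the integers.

(11u - 13a)(u - 3a + 3)(11u - 4a)

Group: 11u(11u² - 46ua + 33u + 39a² - 39a) - 4a(11u² - 46ua + 33u + 39a² - 39a); both groups contain (11u² - 46ua + 33u + 39a² - 39a), so (11u - 4a) is a factor with cofactor 11u² - 46ua + 33u + 39a² - 39a.
The cofactor groups again: 11u² - 46ua + 33u + 39a² - 39a = u(11u - 13a) + (-3a + 3)(11u - 13a); both groups contain (11u - 13a), giving (u - 3a + 3)(11u - 13a).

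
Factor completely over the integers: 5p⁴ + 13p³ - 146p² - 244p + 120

(5p - 2)(p + 2)(p + 6)(p - 5)

Testing divisors of the constant over divisors of the leading coefficient, p = -6 is a root, so (p + 6) divides it; the quotient is 5p³ - 17p² - 44p + 20.
Continuing, p = 5 is a root, so (p - 5) divides it; the quotient is 5p² + 8p - 4.
The remaining quadratic factors as (5p - 2)(p + 2).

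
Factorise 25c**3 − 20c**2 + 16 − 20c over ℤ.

(5c − 4)(5c**2 − 4)

Group as (25c**3 − 20c) + (−20c**2 + 16) = 5c(5c**2 − 4) − 4(5c**2 − 4).
Both groups share the factor (5c**2 − 4).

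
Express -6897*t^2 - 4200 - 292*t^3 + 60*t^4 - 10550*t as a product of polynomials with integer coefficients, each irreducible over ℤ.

(2*t + 15)*(5*t + 4)*(6*t + 5)*(t - 14)

Testing divisors of the constant over divisors of the leading coefficient, t = -5/6 is a root, so (6*t + 5) divides it; the quotient is 10*t^3 - 57*t^2 - 1102*t - 840.
Next, t = -4/5 is a root, giving the factor (5*t + 4) and quotient 2*t^2 - 13*t - 210.
The remaining quadratic factors as (t - 14)(2*t + 15).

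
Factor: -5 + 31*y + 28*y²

Need a pair with product 28·(-5) = -140 and sum 31: that's -4 and 35.
Split the middle term: 28*y² - 4*y + 35*y - 5 = 4*y*(7*y - 1) + 5*(7*y - 1).

(4*y + 5)*(7*y - 1)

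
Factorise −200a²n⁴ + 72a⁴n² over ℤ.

8a²n²(3a + 5n)(3a − 5n)

Factor out 8a²n², leaving 9a² − 25n², which is a difference of two squares.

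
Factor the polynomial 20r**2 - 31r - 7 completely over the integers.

(4r - 7)(5r + 1)

Need a pair with product 20·(-7) = -140 and sum -31: that's -35 and 4.
Split the middle term: 20r**2 - 35r + 4r - 7 = 5r(4r - 7) + (4r - 7).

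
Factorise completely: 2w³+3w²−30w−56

Among the possible rational roots, w = 4 is a root, giving the factor (w−4) and quotient 2w²+11w+14.
The remaining quadratic factors as (2w+7)(w+2).

(2w+7)(w+2)(w−4)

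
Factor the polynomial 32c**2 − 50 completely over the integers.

Factor out 2, leaving 16c**2 − 25, which is a difference of two squares.

2(4c + 5)(4c − 5)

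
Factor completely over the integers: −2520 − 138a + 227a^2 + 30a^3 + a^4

Trying the rational-root candidates, a = −4 is a root, giving the factor (a + 4) and quotient a^3 + 26a^2 + 123a − 630.
Then a = −14 is a root, giving the factor (a + 14) and quotient a^2 + 12a − 45.
The remaining quadratic factors as (a + 15)(a − 3).

(a + 14)(a + 15)(a + 4)(a − 3)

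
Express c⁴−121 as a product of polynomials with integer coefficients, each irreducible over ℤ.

Substitute u = c² to get a quadratic in u, then factor.
c²−11 is irreducible over ℤ (11 is not a perfect square).
c²+11 is irreducible over ℤ (always positive, so no real roots).

(c²+11)(c²−11)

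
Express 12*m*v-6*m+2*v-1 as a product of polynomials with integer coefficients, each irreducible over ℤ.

(2*v-1)*(6*m+1)

Group as (12*m*v-6*m) + (2*v-1) = 6*m*(2*v-1) + (2*v-1).
Both groups share the factor (2*v-1).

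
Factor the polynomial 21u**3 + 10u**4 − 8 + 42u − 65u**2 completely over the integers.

Among the possible rational roots, u = −4 is a root, so (u + 4) divides it; the quotient is 10u**3 − 19u**2 + 11u − 2.
Next, u = 2/5 is a root, so (5u − 2) is a factor; dividing leaves 2u**2 − 3u + 1.
The remaining quadratic factors as (2u − 1)(u − 1).

(2u − 1)(5u − 2)(u + 4)(u − 1)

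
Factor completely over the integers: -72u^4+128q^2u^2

Factor out 8u^2, leaving 16q^2-9u^2, which is a difference of two squares.

8u^2(4q+3u)(4q-3u)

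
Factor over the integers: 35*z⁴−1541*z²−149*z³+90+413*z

Trying the rational-root candidates, z = 2/5 is a root, giving the factor (5*z−2) and quotient 7*z³−27*z²−319*z−45.
Next, z = −1/7 is a root, so (7*z+1) divides it; the quotient is z²−4*z−45.
The remaining quadratic factors as (z−9)(z+5).

(5*z−2)*(7*z+1)*(z+5)*(z−9)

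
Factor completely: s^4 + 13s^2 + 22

Substitute u = s^2 to get a quadratic in u, then factor.
s^2 + 11 is irreducible over ℤ (always positive, so no real roots).
s^2 + 2 is irreducible over ℤ (always positive, so no real roots).

(s^2 + 11)(s^2 + 2)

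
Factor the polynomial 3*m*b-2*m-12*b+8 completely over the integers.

Group as (3*m*b-2*m) + (-12*b+8) = m*(3*b-2) - 4*(3*b-2).
Both groups share the factor (3*b-2).

(3*b-2)*(m-4)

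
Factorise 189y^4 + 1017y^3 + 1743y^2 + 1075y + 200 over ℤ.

Among the possible rational roots, y = -5/3 is a root, so (3y + 5) divides it; the quotient is 63y^3 + 234y^2 + 191y + 40.
Continuing, y = -5/7 is a root, so (7y + 5) divides it; the quotient is 9y^2 + 27y + 8.
The remaining quadratic factors as (3y + 1)(3y + 8).

(3y + 1)(3y + 5)(3y + 8)(7y + 5)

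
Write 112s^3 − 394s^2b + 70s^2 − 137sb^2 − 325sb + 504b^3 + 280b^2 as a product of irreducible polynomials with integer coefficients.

(2s − 7b)(7s − 8b)(8s + 9b + 5)

Group: 2s(56s^2 − sb + 35s − 72b^2 − 40b) − 7b(56s^2 − sb + 35s − 72b^2 − 40b); both groups contain (56s^2 − sb + 35s − 72b^2 − 40b), so (2s − 7b) is a factor with cofactor 56s^2 − sb + 35s − 72b^2 − 40b.
The cofactor groups again: 56s^2 − sb + 35s − 72b^2 − 40b = 8s(7s − 8b) + (9b + 5)(7s − 8b); both groups contain (7s − 8b), giving (8s + 9b + 5)(7s − 8b).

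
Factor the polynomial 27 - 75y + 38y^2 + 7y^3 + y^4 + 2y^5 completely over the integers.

(2y - 1)(y + 3)(y - 1)(y^2 - y + 9)

By the rational root theorem, y = 1 is a root, so (y - 1) divides it; the quotient is 2y^4 + 3y^3 + 10y^2 + 48y - 27.
Then y = 1/2 is a root, so (2y - 1) divides it; the quotient is y^3 + 2y^2 + 6y + 27.
Then y = -3 is a root, so (y + 3) is a factor; dividing leaves y^2 - y + 9.
The quadratic y^2 - y + 9 has discriminant -35 < 0 and is irreducible over ℤ.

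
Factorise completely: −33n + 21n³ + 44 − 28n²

(3n − 4)(7n² − 11)

Group as (21n³ − 33n) + (−28n² + 44) = 3n(7n² − 11) − 4(7n² − 11).
Both groups share the factor (7n² − 11).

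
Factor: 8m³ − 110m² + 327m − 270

(2m − 3)(4m − 9)(m − 10)

By the rational root theorem, m = 3/2 is a root, so (2m − 3) is a factor; dividing leaves 4m² − 49m + 90.
The remaining quadratic factors as (m − 10)(4m − 9).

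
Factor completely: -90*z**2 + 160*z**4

10*z**2*(4*z + 3)*(4*z - 3)

Factor out 10*z**2, leaving 16*z**2 - 9, which is a difference of two squares.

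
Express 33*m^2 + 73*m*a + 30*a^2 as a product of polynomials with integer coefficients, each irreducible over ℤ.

Group: 3*m*(11*m + 6*a) + 5*a*(11*m + 6*a); both groups contain (11*m + 6*a).

(3*m + 5*a)*(11*m + 6*a)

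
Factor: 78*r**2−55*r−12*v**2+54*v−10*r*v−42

Group: 13*r*(6*r+2*v−7) + (−6*v+6)*(6*r+2*v−7); both groups contain (6*r+2*v−7).

(13*r−6*v+6)*(6*r+2*v−7)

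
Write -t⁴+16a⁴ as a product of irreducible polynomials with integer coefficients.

Difference of squares twice: with A = 2a and B = t, A⁴ − B⁴ = (A² − B²)(A² + B²), and A² − B² factors again.

(2a+t)(2a-t)(4a²+t²)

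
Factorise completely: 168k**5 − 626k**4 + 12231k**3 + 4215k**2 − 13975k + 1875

(4k + 5)(6k − 5)(7k − 1)(k**2 − 4k + 75)

Testing divisors of the constant over divisors of the leading coefficient, k = 1/7 is a root, giving the factor (7k − 1) and quotient 24k**4 − 86k**3 + 1735k**2 + 850k − 1875.
Continuing, k = 5/6 is a root, so (6k − 5) divides it; the quotient is 4k**3 − 11k**2 + 280k + 375.
Then k = −5/4 is a root, so (4k + 5) is a factor; dividing leaves k**2 − 4k + 75.
The quadratic k**2 − 4k + 75 has discriminant −284 < 0 and is irreducible over ℤ.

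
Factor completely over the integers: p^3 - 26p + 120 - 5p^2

(p + 5)(p - 4)(p - 6)

Trying the rational-root candidates, p = 6 is a root, so (p - 6) is a factor; dividing leaves p^2 + p - 20.
The remaining quadratic factors as (p - 4)(p + 5).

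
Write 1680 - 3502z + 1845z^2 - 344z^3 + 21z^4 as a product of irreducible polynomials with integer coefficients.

(3z - 8)(7z - 5)(z - 6)(z - 7)

By the rational root theorem, z = 8/3 is a root, giving the factor (3z - 8) and quotient 7z^3 - 96z^2 + 359z - 210.
Then z = 5/7 is a root, giving the factor (7z - 5) and quotient z^2 - 13z + 42.
The remaining quadratic factors as (z - 6)(z - 7).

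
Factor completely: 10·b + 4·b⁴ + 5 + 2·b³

Group as (4·b⁴ + 10·b) + (2·b³ + 5) = 2·b·(2·b³ + 5) + (2·b³ + 5).
Both groups share the factor (2·b³ + 5).

(2·b + 1)·(2·b³ + 5)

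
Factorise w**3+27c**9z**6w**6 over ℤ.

w**3(3c**3z**2w+1)(9c**6z**4w**2−3c**3z**2w+1)

Every term has a factor of w**3; factoring it out leaves 27c**9z**6w**3+1.
Recognize a sum of cubes with the parts 1 and 3c**3z**2w.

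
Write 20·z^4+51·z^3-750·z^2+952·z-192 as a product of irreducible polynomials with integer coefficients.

(4·z-1)·(5·z-6)·(z+8)·(z-4)

By the rational root theorem, z = 4 is a root, so (z-4) divides it; the quotient is 20·z^3+131·z^2-226·z+48.
Then z = -8 is a root, so (z+8) divides it; the quotient is 20·z^2-29·z+6.
The remaining quadratic factors as (5·z-6)(4·z-1).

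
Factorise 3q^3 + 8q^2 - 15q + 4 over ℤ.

By the rational root theorem, q = -4 is a root, so (q + 4) divides it; the quotient is 3q^2 - 4q + 1.
The remaining quadratic factors as (q - 1)(3q - 1).

(3q - 1)(q + 4)(q - 1)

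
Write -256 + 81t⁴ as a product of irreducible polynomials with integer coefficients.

Write as (9t²)² − (16)², then factor 9t² - 16 once more.

(3t + 4)(3t - 4)(9t² + 16)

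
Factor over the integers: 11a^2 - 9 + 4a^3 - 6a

(4a + 3)(a + 3)(a - 1)

Trying the rational-root candidates, a = -3 is a root, so (a + 3) divides it; the quotient is 4a^2 - a - 3.
The remaining quadratic factors as (4a + 3)(a - 1).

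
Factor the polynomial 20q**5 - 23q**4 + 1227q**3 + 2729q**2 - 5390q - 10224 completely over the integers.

(4q + 9)(5q + 8)(q - 2)(q**2 - 3q + 71)

Among the possible rational roots, q = 2 is a root, giving the factor (q - 2) and quotient 20q**4 + 17q**3 + 1261q**2 + 5251q + 5112.
Then q = -9/4 is a root, so (4q + 9) is a factor; dividing leaves 5q**3 - 7q**2 + 331q + 568.
Next, q = -8/5 is a root, so (5q + 8) divides it; the quotient is q**2 - 3q + 71.
The quadratic q**2 - 3q + 71 has discriminant -275 < 0 and is irreducible over ℤ.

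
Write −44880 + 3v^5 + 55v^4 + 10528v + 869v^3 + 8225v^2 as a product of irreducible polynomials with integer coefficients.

(3v − 5)(v + 11)(v + 4)(v^2 + 5v + 204)

Testing divisors of the constant over divisors of the leading coefficient, v = −4 is a root, so (v + 4) divides it; the quotient is 3v^4 + 43v^3 + 697v^2 + 5437v − 11220.
Then v = 5/3 is a root, giving the factor (3v − 5) and quotient v^3 + 16v^2 + 259v + 2244.
Then v = −11 is a root, giving the factor (v + 11) and quotient v^2 + 5v + 204.
The quadratic v^2 + 5v + 204 has discriminant −791 < 0 and is irreducible over ℤ.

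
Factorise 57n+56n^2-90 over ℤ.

Need a pair with product 56·(-90) = -5040 and sum 57: that's 105 and -48.
Split the middle term: 56n^2+105n - 48n-90 = 7n(8n+15) - 6(8n+15).

(7n-6)(8n+15)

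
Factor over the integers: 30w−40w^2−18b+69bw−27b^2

−(3b−5w)(9b−8w+6)

Group: −3b(9b−8w+6) + 5w(9b−8w+6); both groups contain (9b−8w+6).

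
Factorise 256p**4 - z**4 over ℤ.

Write as (16p**2)² − (z**2)², then factor 16p**2 - z**2 once more.

(4p + z)(4p - z)(16p**2 + z**2)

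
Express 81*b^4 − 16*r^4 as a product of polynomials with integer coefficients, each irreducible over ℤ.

(3*b + 2*r)*(3*b − 2*r)*(9*b^2 + 4*r^2)

(3*b)⁴ − (2*r)⁴ = ((3*b)² − (2*r)²)((3*b)² + (2*r)²); the first factor splits again, the second (9*b^2 + 4*r^2) is irreducible.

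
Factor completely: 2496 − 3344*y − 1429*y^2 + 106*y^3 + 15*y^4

Testing divisors of the constant over divisors of the leading coefficient, y = 8 is a root, so (y − 8) is a factor; dividing leaves 15*y^3 + 226*y^2 + 379*y − 312.
Then y = −8/3 is a root, giving the factor (3*y + 8) and quotient 5*y^2 + 62*y − 39.
The remaining quadratic factors as (5*y − 3)(y + 13).

(3*y + 8)*(5*y − 3)*(y + 13)*(y − 8)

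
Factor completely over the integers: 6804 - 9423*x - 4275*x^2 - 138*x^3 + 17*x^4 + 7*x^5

(7*x - 4)*(x + 3)*(x - 9)*(x^2 + 9*x + 63)

Trying the rational-root candidates, x = 4/7 is a root, giving the factor (7*x - 4) and quotient x^4 + 3*x^3 - 18*x^2 - 621*x - 1701.
Next, x = -3 is a root, giving the factor (x + 3) and quotient x^3 - 18*x - 567.
Then x = 9 is a root, so (x - 9) divides it; the quotient is x^2 + 9*x + 63.
The quadratic x^2 + 9*x + 63 has discriminant -171 < 0 and is irreducible over ℤ.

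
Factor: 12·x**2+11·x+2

Need a pair with product 12·2 = 24 and sum 11: that's 3 and 8.
Split the middle term: 12·x**2+3·x + 8·x+2 = 3·x·(4·x+1) + 2·(4·x+1).

(3·x+2)·(4·x+1)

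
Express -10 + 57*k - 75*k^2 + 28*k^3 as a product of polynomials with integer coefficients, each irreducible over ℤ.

(4*k - 1)*(7*k - 10)*(k - 1)

By the rational root theorem, k = 10/7 is a root, giving the factor (7*k - 10) and quotient 4*k^2 - 5*k + 1.
The remaining quadratic factors as (4*k - 1)(k - 1).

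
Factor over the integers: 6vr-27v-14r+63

(2r-9)(3v-7)

Group as (6vr-27v) + (-14r+63) = 3v(2r-9) - 7(2r-9).
Both groups share the factor (2r-9).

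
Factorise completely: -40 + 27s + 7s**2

(7s - 8)(s + 5)

Need a pair with product 7·(-40) = -280 and sum 27: that's 35 and -8.
Split the middle term: 7s**2 + 35s - 8s - 40 = 7s(s + 5) - 8(s + 5).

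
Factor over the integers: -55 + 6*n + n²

(n + 11)*(n - 5)

Two integers with product -55 and sum 6 are -5 and 11.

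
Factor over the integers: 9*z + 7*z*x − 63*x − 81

Group as (7*z*x + 9*z) + (−63*x − 81) = z*(7*x + 9) − 9*(7*x + 9).
Both groups share the factor (7*x + 9).

(7*x + 9)*(z − 9)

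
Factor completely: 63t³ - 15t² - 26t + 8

By the rational root theorem, t = 1/3 is a root, so (3t - 1) is a factor; dividing leaves 21t² + 2t - 8.
The remaining quadratic factors as (7t - 4)(3t + 2).

(3t + 2)(3t - 1)(7t - 4)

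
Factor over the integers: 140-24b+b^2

(b-10)(b-14)

Two integers with product 140 and sum -24 are -14 and -10.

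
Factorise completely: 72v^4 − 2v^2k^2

Pull out the common factor 2v^2; 36v^2 − k^2 is a difference of squares.

2v^2(6v − k)(6v + k)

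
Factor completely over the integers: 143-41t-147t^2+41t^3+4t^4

(4t-11)(t+1)(t+13)(t-1)

By the rational root theorem, t = -1 is a root, so (t+1) is a factor; dividing leaves 4t^3+37t^2-184t+143.
Next, t = -13 is a root, so (t+13) divides it; the quotient is 4t^2-15t+11.
The remaining quadratic factors as (4t-11)(t-1).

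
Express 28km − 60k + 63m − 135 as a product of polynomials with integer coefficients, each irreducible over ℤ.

(4k + 9)(7m − 15)

Group as (28km − 60k) + (63m − 135) = 4k(7m − 15) + 9(7m − 15).
Both groups share the factor (7m − 15).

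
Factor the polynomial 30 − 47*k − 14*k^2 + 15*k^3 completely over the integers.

Among the possible rational roots, k = 3/5 is a root, so (5*k − 3) divides it; the quotient is 3*k^2 − k − 10.
The remaining quadratic factors as (3*k + 5)(k − 2).

(3*k + 5)*(5*k − 3)*(k − 2)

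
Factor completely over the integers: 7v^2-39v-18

Need a pair with product 7·(-18) = -126 and sum -39: that's -42 and 3.
Split the middle term: 7v^2-42v + 3v-18 = 7v(v-6) + 3(v-6).

(7v+3)(v-6)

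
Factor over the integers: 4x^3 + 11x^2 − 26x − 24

(4x + 3)(x + 4)(x − 2)

By the rational root theorem, x = −3/4 is a root, so (4x + 3) is a factor; dividing leaves x^2 + 2x − 8.
The remaining quadratic factors as (x + 4)(x − 2).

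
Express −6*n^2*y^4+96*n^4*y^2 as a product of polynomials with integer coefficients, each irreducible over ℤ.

6*n^2*y^2*(4*n+y)*(4*n−y)

Pull out the common factor 6*n^2*y^2; 16*n^2−y^2 is a difference of squares.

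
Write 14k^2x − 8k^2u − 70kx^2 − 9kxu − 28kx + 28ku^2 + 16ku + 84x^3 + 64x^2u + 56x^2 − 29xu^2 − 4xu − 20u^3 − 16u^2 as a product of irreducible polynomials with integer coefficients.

Group: k(14kx − 8ku − 42x^2 − 11xu − 28x + 20u^2 + 16u) + (−2x − u)(14kx − 8ku − 42x^2 − 11xu − 28x + 20u^2 + 16u); both groups contain (14kx − 8ku − 42x^2 − 11xu − 28x + 20u^2 + 16u), so (k − 2x − u) is a factor with cofactor 14kx − 8ku − 42x^2 − 11xu − 28x + 20u^2 + 16u.
The cofactor groups again: 14kx − 8ku − 42x^2 − 11xu − 28x + 20u^2 + 16u = 2k(7x − 4u) + (−6x − 5u − 4)(7x − 4u); both groups contain (7x − 4u), giving (2k − 6x − 5u − 4)(7x − 4u).

(7x − 4u)(2k − 6x − 5u − 4)(k − 2x − u)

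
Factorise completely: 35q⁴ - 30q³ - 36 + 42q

Group as (35q⁴ + 42q) + (-30q³ - 36) = 7q(5q³ + 6) - 6(5q³ + 6).
Both groups share the factor (5q³ + 6).

(7q - 6)(5q³ + 6)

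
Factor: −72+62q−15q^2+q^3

(q−2)(q−4)(q−9)

By the rational root theorem, q = 9 is a root, so (q−9) is a factor; dividing leaves q^2−6q+8.
The remaining quadratic factors as (q−4)(q−2).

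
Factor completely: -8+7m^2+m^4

Substitute u = m^2 to get a quadratic in u, then factor.
m^2+8 is irreducible over ℤ (always positive, so no real roots).
m^2-1 is a difference of squares.

(m+1)(m-1)(m^2+8)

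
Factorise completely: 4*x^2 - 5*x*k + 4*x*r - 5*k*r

Group: 4*x*(x + r) - 5*k*(x + r); both groups contain (x + r).

(4*x - 5*k)*(x + r)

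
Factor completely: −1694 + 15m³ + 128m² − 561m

(3m − 14)(5m + 11)(m + 11)

Among the possible rational roots, m = 14/3 is a root, so (3m − 14) is a factor; dividing leaves 5m² + 66m + 121.
The remaining quadratic factors as (5m + 11)(m + 11).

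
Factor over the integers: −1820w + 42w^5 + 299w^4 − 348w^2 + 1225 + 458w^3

Trying the rational-root candidates, w = −5 is a root, so (w + 5) is a factor; dividing leaves 42w^4 + 89w^3 + 13w^2 − 413w + 245.
Next, w = 5/7 is a root, giving the factor (7w − 5) and quotient 6w^3 + 17w^2 + 14w − 49.
Next, w = 7/6 is a root, so (6w − 7) divides it; the quotient is w^2 + 4w + 7.
The quadratic w^2 + 4w + 7 has discriminant −12 < 0 and is irreducible over ℤ.

(6w − 7)(7w − 5)(w + 5)(w^2 + 4w + 7)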